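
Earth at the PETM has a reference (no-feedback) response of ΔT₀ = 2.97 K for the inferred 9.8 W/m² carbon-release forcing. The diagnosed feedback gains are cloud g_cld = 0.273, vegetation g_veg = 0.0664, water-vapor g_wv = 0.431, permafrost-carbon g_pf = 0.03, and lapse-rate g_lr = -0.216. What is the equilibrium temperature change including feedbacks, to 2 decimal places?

Total gain g = 0.273 + 0.0664 + 0.431 + 0.03 − 0.216 = 0.5844.
Amplification A = 1/(1 − 0.5844) = 2.406.
ΔT = 2.97 × 2.406 = 7.15 K.

7.15 K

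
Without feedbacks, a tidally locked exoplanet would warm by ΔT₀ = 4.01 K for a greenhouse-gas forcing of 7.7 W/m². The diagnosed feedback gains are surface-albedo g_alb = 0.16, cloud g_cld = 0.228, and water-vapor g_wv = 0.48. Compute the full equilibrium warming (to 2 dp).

30.38 K

Total gain g = 0.16 + 0.228 + 0.48 = 0.868.
Amplification A = 1/(1 − 0.868) = 7.576.
ΔT = 4.01 × 7.576 = 30.38 K.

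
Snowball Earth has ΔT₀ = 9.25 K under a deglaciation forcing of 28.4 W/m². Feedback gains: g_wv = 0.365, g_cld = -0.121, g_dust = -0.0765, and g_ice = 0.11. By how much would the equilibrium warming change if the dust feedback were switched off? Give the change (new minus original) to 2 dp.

Original: g = 0.2775, ΔT = 9.25/(1−0.2775) = 12.8028 K.
Without dust: g' = 0.354, ΔT' = 9.25/(1−0.354) = 14.3189 K.
Change = 14.3189 − 12.8028 = 1.52 K.

1.52 K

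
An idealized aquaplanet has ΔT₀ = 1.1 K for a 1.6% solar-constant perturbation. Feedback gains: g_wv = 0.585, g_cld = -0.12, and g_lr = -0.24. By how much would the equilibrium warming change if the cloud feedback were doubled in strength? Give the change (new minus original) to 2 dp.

Original: g = 0.225, ΔT = 1.1/(1−0.225) = 1.4194 K.
With doubled cloud: g' = 0.105, ΔT' = 1.1/(1−0.105) = 1.2291 K.
Change = 1.2291 − 1.4194 = -0.19 K.

-0.19 K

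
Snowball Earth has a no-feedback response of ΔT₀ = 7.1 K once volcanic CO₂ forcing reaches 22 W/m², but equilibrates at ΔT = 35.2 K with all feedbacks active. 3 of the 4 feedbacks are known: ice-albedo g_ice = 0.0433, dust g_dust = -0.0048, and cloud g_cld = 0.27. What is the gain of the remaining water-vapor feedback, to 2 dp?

Amplification A = ΔT/ΔT₀ = 35.2/7.1 = 4.958.
Total gain g = 1 − 1/A = 1 − 1/4.958 = 0.7983.
Known gains sum to 0.0433 − 0.0048 + 0.27 = 0.3085.
g_wv = 0.7983 − 0.3085 = 0.49.

0.49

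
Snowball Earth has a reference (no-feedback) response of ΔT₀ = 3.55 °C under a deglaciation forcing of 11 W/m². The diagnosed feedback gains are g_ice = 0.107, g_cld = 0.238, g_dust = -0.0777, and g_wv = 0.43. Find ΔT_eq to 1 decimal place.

11.7 °C

Total gain g = 0.107 + 0.238 − 0.0777 + 0.43 = 0.6973.
Amplification A = 1/(1 − 0.6973) = 3.304.
ΔT = 3.55 × 3.304 = 11.7 °C.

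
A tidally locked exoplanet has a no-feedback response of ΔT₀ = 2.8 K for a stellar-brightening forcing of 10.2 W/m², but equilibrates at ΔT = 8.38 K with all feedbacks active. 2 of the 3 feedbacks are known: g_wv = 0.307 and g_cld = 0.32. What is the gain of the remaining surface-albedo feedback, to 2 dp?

0.04

Amplification A = ΔT/ΔT₀ = 8.38/2.8 = 2.993.
Total gain g = 1 − 1/A = 1 − 1/2.993 = 0.6659.
Known gains sum to 0.307 + 0.32 = 0.627.
g_alb = 0.6659 − 0.627 = 0.04.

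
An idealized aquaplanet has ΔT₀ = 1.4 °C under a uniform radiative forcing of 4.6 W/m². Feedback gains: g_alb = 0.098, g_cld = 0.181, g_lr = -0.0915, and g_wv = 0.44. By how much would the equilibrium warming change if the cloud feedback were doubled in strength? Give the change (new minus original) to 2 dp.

Original: g = 0.6275, ΔT = 1.4/(1−0.6275) = 3.7584 °C.
With doubled cloud: g' = 0.8085, ΔT' = 1.4/(1−0.8085) = 7.3107 °C.
Change = 7.3107 − 3.7584 = 3.55 °C.

3.55 °C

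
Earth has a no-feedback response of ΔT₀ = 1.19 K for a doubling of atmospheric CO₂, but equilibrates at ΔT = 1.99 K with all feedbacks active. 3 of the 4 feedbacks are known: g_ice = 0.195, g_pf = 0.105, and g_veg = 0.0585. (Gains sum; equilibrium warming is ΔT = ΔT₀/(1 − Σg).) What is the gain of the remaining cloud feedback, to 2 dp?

0.04

Amplification A = ΔT/ΔT₀ = 1.99/1.19 = 1.672.
Total gain g = 1 − 1/A = 1 − 1/1.672 = 0.4019.
Known gains sum to 0.195 + 0.105 + 0.0585 = 0.3585.
g_cld = 0.4019 − 0.3585 = 0.04.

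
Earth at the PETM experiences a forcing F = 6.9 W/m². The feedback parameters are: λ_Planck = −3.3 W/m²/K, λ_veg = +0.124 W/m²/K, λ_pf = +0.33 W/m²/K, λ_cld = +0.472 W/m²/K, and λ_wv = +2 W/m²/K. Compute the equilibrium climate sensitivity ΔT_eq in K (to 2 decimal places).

Net feedback parameter λ = (−3.3) + (+0.124) + (+0.33) + (+0.472) + (+2) = -0.374 W/m²/K.
ΔT = −F/λ = −6.9/(-0.374) = 18.45 K.

18.45 K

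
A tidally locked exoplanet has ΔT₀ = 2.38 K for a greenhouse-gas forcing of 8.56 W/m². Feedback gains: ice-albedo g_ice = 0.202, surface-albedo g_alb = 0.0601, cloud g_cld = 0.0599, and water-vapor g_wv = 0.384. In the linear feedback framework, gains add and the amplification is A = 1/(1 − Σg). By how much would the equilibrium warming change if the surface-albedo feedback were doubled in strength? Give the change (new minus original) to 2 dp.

2.08 K

Original: g = 0.706, ΔT = 2.38/(1−0.706) = 8.0952 K.
With doubled surface-albedo: g' = 0.7661, ΔT' = 2.38/(1−0.7661) = 10.1753 K.
Change = 10.1753 − 8.0952 = 2.08 K.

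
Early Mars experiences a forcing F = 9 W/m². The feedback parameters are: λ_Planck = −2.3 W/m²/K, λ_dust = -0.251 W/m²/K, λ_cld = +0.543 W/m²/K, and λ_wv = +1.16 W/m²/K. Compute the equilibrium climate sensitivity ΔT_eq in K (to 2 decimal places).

10.61 K

Net feedback parameter λ = (−2.3) + (-0.251) + (+0.543) + (+1.16) = -0.848 W/m²/K.
ΔT = −F/λ = −9/(-0.848) = 10.61 K.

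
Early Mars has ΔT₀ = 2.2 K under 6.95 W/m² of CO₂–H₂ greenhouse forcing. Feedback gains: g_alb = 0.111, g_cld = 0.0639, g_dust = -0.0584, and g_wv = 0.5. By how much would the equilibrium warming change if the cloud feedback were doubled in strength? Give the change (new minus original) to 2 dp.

1.15 K

Original: g = 0.6165, ΔT = 2.2/(1−0.6165) = 5.7366 K.
With doubled cloud: g' = 0.6804, ΔT' = 2.2/(1−0.6804) = 6.8836 K.
Change = 6.8836 − 5.7366 = 1.15 K.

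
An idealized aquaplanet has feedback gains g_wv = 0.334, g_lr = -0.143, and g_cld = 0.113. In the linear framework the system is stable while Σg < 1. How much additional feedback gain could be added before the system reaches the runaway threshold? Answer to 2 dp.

Current total gain = 0.334 − 0.143 + 0.113 = 0.304.
Margin to runaway = 1 − 0.304 = 0.70.

0.70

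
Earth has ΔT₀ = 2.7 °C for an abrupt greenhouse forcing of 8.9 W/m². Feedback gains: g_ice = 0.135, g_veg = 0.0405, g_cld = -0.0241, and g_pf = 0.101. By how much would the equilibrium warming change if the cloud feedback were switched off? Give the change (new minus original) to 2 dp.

0.12 °C

Original: g = 0.2524, ΔT = 2.7/(1−0.2524) = 3.6116 °C.
Without cloud: g' = 0.2765, ΔT' = 2.7/(1−0.2765) = 3.7319 °C.
Change = 3.7319 − 3.6116 = 0.12 °C.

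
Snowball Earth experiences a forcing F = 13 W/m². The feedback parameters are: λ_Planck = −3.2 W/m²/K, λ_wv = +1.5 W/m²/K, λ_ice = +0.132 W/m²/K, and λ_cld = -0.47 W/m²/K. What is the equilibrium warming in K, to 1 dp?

Net feedback parameter λ = (−3.2) + (+1.5) + (+0.132) + (-0.47) = -2.038 W/m²/K.
ΔT = −F/λ = −13/(-2.038) = 6.4 K.

6.4 K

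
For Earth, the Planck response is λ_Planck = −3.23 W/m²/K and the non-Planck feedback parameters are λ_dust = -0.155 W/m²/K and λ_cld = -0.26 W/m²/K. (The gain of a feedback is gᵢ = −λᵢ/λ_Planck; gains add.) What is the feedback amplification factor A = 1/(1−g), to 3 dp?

0.886

Convert to gains: g_dust = -0.155/3.23 = -0.04799; g_cld = -0.26/3.23 = -0.0805.
Total gain g = -0.12849.
A = 1/(1 + 0.12849) = 0.886.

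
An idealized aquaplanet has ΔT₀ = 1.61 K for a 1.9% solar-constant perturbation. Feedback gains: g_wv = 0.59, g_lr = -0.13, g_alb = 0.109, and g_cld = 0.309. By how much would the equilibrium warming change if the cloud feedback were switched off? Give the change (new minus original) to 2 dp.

Original: g = 0.878, ΔT = 1.61/(1−0.878) = 13.1967 K.
Without cloud: g' = 0.569, ΔT' = 1.61/(1−0.569) = 3.7355 K.
Change = 3.7355 − 13.1967 = -9.46 K.

-9.46 K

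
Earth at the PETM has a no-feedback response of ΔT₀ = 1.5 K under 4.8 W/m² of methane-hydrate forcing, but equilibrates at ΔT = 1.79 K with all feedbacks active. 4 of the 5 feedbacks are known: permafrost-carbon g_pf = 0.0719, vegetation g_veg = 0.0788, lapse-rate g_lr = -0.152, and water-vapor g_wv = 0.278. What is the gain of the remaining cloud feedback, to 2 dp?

Amplification A = ΔT/ΔT₀ = 1.79/1.5 = 1.193.
Total gain g = 1 − 1/A = 1 − 1/1.193 = 0.1618.
Known gains sum to 0.0719 + 0.0788 − 0.152 + 0.278 = 0.2767.
g_cld = 0.1618 − 0.2767 = -0.11.

-0.11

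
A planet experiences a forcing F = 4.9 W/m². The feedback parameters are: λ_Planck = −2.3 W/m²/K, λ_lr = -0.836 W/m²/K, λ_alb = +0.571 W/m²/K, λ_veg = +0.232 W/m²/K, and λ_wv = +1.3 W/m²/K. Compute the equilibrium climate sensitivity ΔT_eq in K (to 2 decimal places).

4.74 K

Net feedback parameter λ = (−2.3) + (-0.836) + (+0.571) + (+0.232) + (+1.3) = -1.033 W/m²/K.
ΔT = −F/λ = −4.9/(-1.033) = 4.74 K.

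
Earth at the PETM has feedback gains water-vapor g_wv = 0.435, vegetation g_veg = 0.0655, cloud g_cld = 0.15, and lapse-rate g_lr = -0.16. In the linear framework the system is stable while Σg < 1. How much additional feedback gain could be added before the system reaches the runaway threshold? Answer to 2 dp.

0.51

Current total gain = 0.435 + 0.0655 + 0.15 − 0.16 = 0.4905.
Margin to runaway = 1 − 0.4905 = 0.51.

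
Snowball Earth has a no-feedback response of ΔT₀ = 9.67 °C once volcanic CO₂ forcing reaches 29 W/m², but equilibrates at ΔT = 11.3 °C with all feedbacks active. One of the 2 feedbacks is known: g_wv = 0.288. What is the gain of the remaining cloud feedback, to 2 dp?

-0.14

Amplification A = ΔT/ΔT₀ = 11.3/9.67 = 1.169.
Total gain g = 1 − 1/A = 1 − 1/1.169 = 0.1446.
The known gain is 0.288.
g_cld = 0.1446 − 0.288 = -0.14.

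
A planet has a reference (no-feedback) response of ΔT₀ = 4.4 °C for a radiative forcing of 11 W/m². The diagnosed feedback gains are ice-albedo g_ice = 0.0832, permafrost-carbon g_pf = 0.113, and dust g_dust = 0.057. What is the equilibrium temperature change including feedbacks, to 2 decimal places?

Total gain g = 0.0832 + 0.113 + 0.057 = 0.2532.
Amplification A = 1/(1 − 0.2532) = 1.339.
ΔT = 4.4 × 1.339 = 5.89 °C.

5.89 °C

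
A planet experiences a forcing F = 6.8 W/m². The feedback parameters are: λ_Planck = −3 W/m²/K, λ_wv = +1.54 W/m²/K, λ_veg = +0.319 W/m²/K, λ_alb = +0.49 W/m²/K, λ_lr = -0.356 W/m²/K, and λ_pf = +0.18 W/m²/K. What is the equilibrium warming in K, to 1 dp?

Net feedback parameter λ = (−3) + (+1.54) + (+0.319) + (+0.49) + (-0.356) + (+0.18) = -0.827 W/m²/K.
ΔT = −F/λ = −6.8/(-0.827) = 8.2 K.

8.2 K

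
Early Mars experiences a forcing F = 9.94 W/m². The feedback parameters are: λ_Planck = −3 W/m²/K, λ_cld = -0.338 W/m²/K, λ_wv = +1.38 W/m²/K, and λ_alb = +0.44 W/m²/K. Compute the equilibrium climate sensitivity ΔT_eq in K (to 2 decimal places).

6.55 K

Net feedback parameter λ = (−3) + (-0.338) + (+1.38) + (+0.44) = -1.518 W/m²/K.
ΔT = −F/λ = −9.94/(-1.518) = 6.55 K.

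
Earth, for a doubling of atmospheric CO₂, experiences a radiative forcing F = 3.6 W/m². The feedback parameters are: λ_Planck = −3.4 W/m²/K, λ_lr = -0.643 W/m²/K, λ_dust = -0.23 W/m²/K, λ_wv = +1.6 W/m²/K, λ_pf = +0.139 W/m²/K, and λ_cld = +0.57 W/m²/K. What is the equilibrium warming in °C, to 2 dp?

1.83 °C

Net feedback parameter λ = (−3.4) + (-0.643) + (-0.23) + (+1.6) + (+0.139) + (+0.57) = -1.964 W/m²/K.
ΔT = −F/λ = −3.6/(-1.964) = 1.83 °C.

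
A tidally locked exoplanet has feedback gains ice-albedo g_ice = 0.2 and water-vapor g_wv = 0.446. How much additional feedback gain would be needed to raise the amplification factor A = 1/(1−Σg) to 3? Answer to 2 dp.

0.02

Current total gain = 0.646.
Target gain for A = 3: g* = 1 − 1/3 = 0.6667.
Additional gain needed = 0.6667 − 0.646 = 0.02.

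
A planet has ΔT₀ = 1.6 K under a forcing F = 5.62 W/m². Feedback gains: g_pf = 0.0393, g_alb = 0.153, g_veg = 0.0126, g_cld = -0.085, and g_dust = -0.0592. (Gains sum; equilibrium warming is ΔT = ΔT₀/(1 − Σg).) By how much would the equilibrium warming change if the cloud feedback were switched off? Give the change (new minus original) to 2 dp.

0.17 K

Original: g = 0.0607, ΔT = 1.6/(1−0.0607) = 1.7034 K.
Without cloud: g' = 0.1457, ΔT' = 1.6/(1−0.1457) = 1.8729 K.
Change = 1.8729 − 1.7034 = 0.17 K.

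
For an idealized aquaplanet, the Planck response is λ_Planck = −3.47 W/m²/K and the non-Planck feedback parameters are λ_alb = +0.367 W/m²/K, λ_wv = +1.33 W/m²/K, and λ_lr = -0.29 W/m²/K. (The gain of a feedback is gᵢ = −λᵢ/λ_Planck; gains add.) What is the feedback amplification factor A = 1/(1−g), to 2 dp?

Convert to gains: g_alb = 0.367/3.47 = 0.1058; g_wv = 1.33/3.47 = 0.3833; g_lr = -0.29/3.47 = -0.08357.
Total gain g = 0.40553.
A = 1/(1 − 0.40553) = 1.68.

1.68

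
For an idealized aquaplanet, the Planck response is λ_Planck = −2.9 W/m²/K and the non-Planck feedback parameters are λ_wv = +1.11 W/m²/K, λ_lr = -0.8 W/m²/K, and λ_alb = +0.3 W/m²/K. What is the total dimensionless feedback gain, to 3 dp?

0.210

Convert to gains: g_wv = 1.11/2.9 = 0.3828; g_lr = -0.8/2.9 = -0.2759; g_alb = 0.3/2.9 = 0.1034.
Total gain g = 0.2103.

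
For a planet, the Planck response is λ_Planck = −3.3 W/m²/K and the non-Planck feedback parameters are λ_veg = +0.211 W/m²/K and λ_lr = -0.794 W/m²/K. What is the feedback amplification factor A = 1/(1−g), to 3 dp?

0.850

Convert to gains: g_veg = 0.211/3.3 = 0.06394; g_lr = -0.794/3.3 = -0.2406.
Total gain g = -0.17666.
A = 1/(1 + 0.17666) = 0.850.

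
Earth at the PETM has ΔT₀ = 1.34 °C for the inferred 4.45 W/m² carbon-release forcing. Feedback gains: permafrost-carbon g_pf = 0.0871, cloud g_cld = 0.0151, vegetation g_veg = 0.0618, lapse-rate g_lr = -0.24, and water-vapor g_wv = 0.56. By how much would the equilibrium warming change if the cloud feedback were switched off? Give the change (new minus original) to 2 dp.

-0.07 °C

Original: g = 0.484, ΔT = 1.34/(1−0.484) = 2.5969 °C.
Without cloud: g' = 0.4689, ΔT' = 1.34/(1−0.4689) = 2.5231 °C.
Change = 2.5231 − 2.5969 = -0.07 °C.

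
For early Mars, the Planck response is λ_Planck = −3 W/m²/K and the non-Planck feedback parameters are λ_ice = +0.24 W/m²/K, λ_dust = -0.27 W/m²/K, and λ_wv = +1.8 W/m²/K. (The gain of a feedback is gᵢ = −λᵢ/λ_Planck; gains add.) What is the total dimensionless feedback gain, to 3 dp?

Convert to gains: g_ice = 0.24/3 = 0.08; g_dust = -0.27/3 = -0.09; g_wv = 1.8/3 = 0.6.
Total gain g = 0.59.

0.590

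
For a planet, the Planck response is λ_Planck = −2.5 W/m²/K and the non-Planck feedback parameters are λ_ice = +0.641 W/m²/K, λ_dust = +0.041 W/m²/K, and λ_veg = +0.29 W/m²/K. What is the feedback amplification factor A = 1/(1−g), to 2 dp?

Convert to gains: g_ice = 0.641/2.5 = 0.2564; g_dust = 0.041/2.5 = 0.0164; g_veg = 0.29/2.5 = 0.116.
Total gain g = 0.3888.
A = 1/(1 − 0.3888) = 1.64.

1.64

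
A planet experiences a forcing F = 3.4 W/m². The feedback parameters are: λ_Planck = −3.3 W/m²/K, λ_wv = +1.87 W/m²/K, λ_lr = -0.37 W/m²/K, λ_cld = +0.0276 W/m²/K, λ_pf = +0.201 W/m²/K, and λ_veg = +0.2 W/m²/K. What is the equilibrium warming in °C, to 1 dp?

Net feedback parameter λ = (−3.3) + (+1.87) + (-0.37) + (+0.0276) + (+0.201) + (+0.2) = -1.3714 W/m²/K.
ΔT = −F/λ = −3.4/(-1.3714) = 2.5 °C.

2.5 °C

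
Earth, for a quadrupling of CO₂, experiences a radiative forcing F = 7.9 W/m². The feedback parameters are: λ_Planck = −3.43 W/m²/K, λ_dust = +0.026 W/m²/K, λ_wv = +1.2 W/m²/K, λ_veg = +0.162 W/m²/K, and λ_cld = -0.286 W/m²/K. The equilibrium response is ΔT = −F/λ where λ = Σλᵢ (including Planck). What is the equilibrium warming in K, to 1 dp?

Net feedback parameter λ = (−3.43) + (+0.026) + (+1.2) + (+0.162) + (-0.286) = -2.328 W/m²/K.
ΔT = −F/λ = −7.9/(-2.328) = 3.4 K.

3.4 K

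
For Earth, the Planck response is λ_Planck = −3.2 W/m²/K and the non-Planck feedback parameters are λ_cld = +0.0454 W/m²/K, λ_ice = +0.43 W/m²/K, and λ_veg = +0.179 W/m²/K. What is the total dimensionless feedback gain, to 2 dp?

0.20

Convert to gains: g_cld = 0.0454/3.2 = 0.01419; g_ice = 0.43/3.2 = 0.1344; g_veg = 0.179/3.2 = 0.05594.
Total gain g = 0.20453.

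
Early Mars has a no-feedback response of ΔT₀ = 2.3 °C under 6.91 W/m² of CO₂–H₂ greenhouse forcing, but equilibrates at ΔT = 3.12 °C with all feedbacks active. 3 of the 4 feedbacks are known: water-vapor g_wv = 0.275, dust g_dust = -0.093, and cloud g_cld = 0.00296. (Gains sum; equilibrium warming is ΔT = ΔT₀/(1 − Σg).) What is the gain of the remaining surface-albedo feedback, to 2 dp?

0.08

Amplification A = ΔT/ΔT₀ = 3.12/2.3 = 1.357.
Total gain g = 1 − 1/A = 1 − 1/1.357 = 0.2631.
Known gains sum to 0.275 − 0.093 + 0.00296 = 0.18496.
g_alb = 0.2631 − 0.18496 = 0.08.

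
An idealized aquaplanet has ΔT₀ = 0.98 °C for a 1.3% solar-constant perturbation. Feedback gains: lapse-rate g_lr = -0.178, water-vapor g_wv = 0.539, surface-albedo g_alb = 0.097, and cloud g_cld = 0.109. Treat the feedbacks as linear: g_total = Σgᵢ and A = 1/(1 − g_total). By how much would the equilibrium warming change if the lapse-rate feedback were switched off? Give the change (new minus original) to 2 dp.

Original: g = 0.567, ΔT = 0.98/(1−0.567) = 2.2633 °C.
Without lapse-rate: g' = 0.745, ΔT' = 0.98/(1−0.745) = 3.8431 °C.
Change = 3.8431 − 2.2633 = 1.58 °C.

1.58 °C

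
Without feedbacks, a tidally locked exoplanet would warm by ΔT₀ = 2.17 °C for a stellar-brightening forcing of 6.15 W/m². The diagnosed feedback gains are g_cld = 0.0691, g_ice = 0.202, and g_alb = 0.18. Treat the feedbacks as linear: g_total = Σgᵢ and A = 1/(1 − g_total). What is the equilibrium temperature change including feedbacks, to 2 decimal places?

Total gain g = 0.0691 + 0.202 + 0.18 = 0.4511.
Amplification A = 1/(1 − 0.4511) = 1.822.
ΔT = 2.17 × 1.822 = 3.95 °C.

3.95 °C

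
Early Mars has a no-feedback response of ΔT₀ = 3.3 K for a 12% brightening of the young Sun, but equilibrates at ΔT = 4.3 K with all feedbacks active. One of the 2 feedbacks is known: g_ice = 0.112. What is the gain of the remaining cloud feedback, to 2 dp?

Amplification A = ΔT/ΔT₀ = 4.3/3.3 = 1.303.
Total gain g = 1 − 1/A = 1 − 1/1.303 = 0.2325.
The known gain is 0.112.
g_cld = 0.2325 − 0.112 = 0.12.

0.12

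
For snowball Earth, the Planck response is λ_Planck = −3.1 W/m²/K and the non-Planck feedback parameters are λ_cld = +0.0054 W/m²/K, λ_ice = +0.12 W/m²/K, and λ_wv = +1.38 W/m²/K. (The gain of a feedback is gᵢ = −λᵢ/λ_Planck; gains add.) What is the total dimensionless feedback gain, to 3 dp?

Convert to gains: g_cld = 0.0054/3.1 = 0.001742; g_ice = 0.12/3.1 = 0.03871; g_wv = 1.38/3.1 = 0.4452.
Total gain g = 0.485652.

0.486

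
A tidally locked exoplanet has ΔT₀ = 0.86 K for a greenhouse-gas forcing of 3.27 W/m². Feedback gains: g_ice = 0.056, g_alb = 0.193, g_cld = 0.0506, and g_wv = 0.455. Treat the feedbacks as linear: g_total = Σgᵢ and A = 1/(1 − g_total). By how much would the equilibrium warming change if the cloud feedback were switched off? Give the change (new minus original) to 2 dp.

-0.60 K

Original: g = 0.7546, ΔT = 0.86/(1−0.7546) = 3.5045 K.
Without cloud: g' = 0.704, ΔT' = 0.86/(1−0.704) = 2.9054 K.
Change = 2.9054 − 3.5045 = -0.60 K.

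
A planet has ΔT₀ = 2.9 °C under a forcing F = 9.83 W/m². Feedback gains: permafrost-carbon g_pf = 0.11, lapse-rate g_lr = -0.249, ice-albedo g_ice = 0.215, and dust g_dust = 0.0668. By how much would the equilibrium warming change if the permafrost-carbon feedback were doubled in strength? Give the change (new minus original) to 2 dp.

0.50 °C

Original: g = 0.1428, ΔT = 2.9/(1−0.1428) = 3.3831 °C.
With doubled permafrost-carbon: g' = 0.2528, ΔT' = 2.9/(1−0.2528) = 3.8812 °C.
Change = 3.8812 − 3.3831 = 0.50 °C.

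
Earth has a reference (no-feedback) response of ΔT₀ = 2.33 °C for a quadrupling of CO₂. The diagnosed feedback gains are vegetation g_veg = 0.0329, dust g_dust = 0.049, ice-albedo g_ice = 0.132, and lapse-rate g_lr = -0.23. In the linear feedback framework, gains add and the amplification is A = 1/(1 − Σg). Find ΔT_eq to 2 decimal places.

Total gain g = 0.0329 + 0.049 + 0.132 − 0.23 = -0.0161.
Amplification A = 1/(1 + 0.0161) = 0.9842.
ΔT = 2.33 × 0.9842 = 2.29 °C.

2.29 °C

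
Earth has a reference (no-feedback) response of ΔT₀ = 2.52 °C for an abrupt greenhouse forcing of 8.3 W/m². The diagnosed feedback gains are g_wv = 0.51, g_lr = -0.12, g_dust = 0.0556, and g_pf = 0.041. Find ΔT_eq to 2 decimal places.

Total gain g = 0.51 − 0.12 + 0.0556 + 0.041 = 0.4866.
Amplification A = 1/(1 − 0.4866) = 1.948.
ΔT = 2.52 × 1.948 = 4.91 °C.

4.91 °C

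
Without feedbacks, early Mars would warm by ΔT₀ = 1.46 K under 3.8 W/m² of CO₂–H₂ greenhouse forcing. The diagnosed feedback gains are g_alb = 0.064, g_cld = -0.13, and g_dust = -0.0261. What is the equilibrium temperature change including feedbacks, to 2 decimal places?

Total gain g = 0.064 − 0.13 − 0.0261 = -0.0921.
Amplification A = 1/(1 + 0.0921) = 0.9157.
ΔT = 1.46 × 0.9157 = 1.34 K.

1.34 K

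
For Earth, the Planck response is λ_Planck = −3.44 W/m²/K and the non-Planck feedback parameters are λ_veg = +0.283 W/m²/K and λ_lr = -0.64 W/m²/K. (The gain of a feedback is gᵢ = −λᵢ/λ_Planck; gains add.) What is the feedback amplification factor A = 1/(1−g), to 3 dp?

0.906

Convert to gains: g_veg = 0.283/3.44 = 0.08227; g_lr = -0.64/3.44 = -0.186.
Total gain g = -0.10373.
A = 1/(1 + 0.10373) = 0.906.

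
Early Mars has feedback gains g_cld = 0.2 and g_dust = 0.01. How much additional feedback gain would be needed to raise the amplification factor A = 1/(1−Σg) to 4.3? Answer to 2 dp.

Current total gain = 0.21.
Target gain for A = 4.3: g* = 1 − 1/4.3 = 0.7674.
Additional gain needed = 0.7674 − 0.21 = 0.56.

0.56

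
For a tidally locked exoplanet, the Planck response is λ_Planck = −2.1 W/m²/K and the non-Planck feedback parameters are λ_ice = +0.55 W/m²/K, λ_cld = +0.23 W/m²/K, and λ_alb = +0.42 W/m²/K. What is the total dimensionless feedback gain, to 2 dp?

Convert to gains: g_ice = 0.55/2.1 = 0.2619; g_cld = 0.23/2.1 = 0.1095; g_alb = 0.42/2.1 = 0.2.
Total gain g = 0.5714.

0.57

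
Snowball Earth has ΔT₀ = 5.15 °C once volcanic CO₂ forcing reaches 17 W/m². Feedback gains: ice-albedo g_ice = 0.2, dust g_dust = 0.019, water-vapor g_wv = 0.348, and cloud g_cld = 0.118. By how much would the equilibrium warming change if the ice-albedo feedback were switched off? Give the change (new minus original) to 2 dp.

-6.35 °C

Original: g = 0.685, ΔT = 5.15/(1−0.685) = 16.3492 °C.
Without ice-albedo: g' = 0.485, ΔT' = 5.15/(1−0.485) = 10.0000 °C.
Change = 10.0000 − 16.3492 = -6.35 °C.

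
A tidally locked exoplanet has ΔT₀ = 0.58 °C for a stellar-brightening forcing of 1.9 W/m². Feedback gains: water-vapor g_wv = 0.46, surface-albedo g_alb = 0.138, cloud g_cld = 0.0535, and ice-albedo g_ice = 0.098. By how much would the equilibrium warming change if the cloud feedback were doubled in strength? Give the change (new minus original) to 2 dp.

Original: g = 0.7495, ΔT = 0.58/(1−0.7495) = 2.3154 °C.
With doubled cloud: g' = 0.803, ΔT' = 0.58/(1−0.803) = 2.9442 °C.
Change = 2.9442 − 2.3154 = 0.63 °C.

0.63 °C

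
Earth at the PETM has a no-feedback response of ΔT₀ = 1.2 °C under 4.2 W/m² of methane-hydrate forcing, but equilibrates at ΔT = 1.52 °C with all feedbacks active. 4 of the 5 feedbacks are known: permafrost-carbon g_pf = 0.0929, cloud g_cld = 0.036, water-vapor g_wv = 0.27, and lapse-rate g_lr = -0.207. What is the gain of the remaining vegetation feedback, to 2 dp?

0.02

Amplification A = ΔT/ΔT₀ = 1.52/1.2 = 1.267.
Total gain g = 1 − 1/A = 1 − 1/1.267 = 0.2107.
Known gains sum to 0.0929 + 0.036 + 0.27 − 0.207 = 0.1919.
g_veg = 0.2107 − 0.1919 = 0.02.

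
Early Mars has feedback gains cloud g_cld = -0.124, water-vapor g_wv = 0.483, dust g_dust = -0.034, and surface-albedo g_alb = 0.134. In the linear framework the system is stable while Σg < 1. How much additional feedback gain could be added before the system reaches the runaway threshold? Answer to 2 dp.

0.54

Current total gain = -0.124 + 0.483 − 0.034 + 0.134 = 0.459.
Margin to runaway = 1 − 0.459 = 0.54.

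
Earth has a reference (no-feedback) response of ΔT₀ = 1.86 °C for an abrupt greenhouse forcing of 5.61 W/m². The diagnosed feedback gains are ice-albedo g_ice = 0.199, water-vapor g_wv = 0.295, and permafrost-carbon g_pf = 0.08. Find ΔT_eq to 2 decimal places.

4.37 °C

Total gain g = 0.199 + 0.295 + 0.08 = 0.574.
Amplification A = 1/(1 − 0.574) = 2.347.
ΔT = 1.86 × 2.347 = 4.37 °C.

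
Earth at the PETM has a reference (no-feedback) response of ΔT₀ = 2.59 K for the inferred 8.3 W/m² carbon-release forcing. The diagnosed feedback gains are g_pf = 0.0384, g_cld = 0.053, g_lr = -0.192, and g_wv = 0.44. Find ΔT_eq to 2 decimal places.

3.92 K

Total gain g = 0.0384 + 0.053 − 0.192 + 0.44 = 0.3394.
Amplification A = 1/(1 − 0.3394) = 1.514.
ΔT = 2.59 × 1.514 = 3.92 K.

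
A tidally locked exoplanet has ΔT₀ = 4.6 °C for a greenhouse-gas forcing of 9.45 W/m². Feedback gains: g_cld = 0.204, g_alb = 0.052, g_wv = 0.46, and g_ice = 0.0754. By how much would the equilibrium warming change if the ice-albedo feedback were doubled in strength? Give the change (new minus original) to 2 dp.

Original: g = 0.7914, ΔT = 4.6/(1−0.7914) = 22.0518 °C.
With doubled ice-albedo: g' = 0.8668, ΔT' = 4.6/(1−0.8668) = 34.5345 °C.
Change = 34.5345 − 22.0518 = 12.48 °C.

12.48 °C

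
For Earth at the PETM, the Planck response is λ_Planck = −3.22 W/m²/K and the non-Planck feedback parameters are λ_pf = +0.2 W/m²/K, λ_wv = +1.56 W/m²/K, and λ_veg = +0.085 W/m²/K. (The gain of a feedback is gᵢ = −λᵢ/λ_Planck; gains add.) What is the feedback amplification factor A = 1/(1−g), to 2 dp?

Convert to gains: g_pf = 0.2/3.22 = 0.06211; g_wv = 1.56/3.22 = 0.4845; g_veg = 0.085/3.22 = 0.0264.
Total gain g = 0.57301.
A = 1/(1 − 0.57301) = 2.34.

2.34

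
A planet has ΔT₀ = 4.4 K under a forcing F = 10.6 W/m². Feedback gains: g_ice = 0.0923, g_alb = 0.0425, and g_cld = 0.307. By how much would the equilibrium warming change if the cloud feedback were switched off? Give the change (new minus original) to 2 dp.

-2.80 K

Original: g = 0.4418, ΔT = 4.4/(1−0.4418) = 7.8825 K.
Without cloud: g' = 0.1348, ΔT' = 4.4/(1−0.1348) = 5.0855 K.
Change = 5.0855 − 7.8825 = -2.80 K.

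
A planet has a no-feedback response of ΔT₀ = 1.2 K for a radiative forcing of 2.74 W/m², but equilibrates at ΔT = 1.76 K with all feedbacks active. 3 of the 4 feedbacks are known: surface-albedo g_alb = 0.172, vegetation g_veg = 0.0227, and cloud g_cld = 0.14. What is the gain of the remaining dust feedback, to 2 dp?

-0.02

Amplification A = ΔT/ΔT₀ = 1.76/1.2 = 1.467.
Total gain g = 1 − 1/A = 1 − 1/1.467 = 0.3183.
Known gains sum to 0.172 + 0.0227 + 0.14 = 0.3347.
g_dust = 0.3183 − 0.3347 = -0.02.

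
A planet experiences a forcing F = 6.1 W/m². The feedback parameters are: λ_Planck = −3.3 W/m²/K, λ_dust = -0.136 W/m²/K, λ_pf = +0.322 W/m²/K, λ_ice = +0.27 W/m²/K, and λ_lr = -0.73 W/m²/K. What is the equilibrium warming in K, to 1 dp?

1.7 K

Net feedback parameter λ = (−3.3) + (-0.136) + (+0.322) + (+0.27) + (-0.73) = -3.574 W/m²/K.
ΔT = −F/λ = −6.1/(-3.574) = 1.7 K.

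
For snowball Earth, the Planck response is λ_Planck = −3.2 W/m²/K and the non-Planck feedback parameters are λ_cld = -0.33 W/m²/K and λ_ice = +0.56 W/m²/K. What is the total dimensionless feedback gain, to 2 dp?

0.07

Convert to gains: g_cld = -0.33/3.2 = -0.1031; g_ice = 0.56/3.2 = 0.175.
Total gain g = 0.0719.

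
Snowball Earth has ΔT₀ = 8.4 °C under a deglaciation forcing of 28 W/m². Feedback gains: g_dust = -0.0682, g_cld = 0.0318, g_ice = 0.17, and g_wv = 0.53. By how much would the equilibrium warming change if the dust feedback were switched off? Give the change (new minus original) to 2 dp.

6.35 °C

Original: g = 0.6636, ΔT = 8.4/(1−0.6636) = 24.9703 °C.
Without dust: g' = 0.7318, ΔT' = 8.4/(1−0.7318) = 31.3199 °C.
Change = 31.3199 − 24.9703 = 6.35 °C.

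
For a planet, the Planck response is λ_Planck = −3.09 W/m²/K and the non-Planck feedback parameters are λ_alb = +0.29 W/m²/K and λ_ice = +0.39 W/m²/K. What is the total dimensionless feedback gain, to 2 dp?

Convert to gains: g_alb = 0.29/3.09 = 0.09385; g_ice = 0.39/3.09 = 0.1262.
Total gain g = 0.22005.

0.22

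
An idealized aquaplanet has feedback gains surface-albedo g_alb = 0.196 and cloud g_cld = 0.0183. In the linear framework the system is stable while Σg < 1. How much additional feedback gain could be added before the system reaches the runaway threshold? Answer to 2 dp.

0.79

Current total gain = 0.196 + 0.0183 = 0.2143.
Margin to runaway = 1 − 0.2143 = 0.79.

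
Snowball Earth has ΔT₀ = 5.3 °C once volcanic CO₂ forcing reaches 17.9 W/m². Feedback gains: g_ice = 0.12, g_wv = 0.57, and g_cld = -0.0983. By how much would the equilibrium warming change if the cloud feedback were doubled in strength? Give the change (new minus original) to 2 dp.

-2.52 °C

Original: g = 0.5917, ΔT = 5.3/(1−0.5917) = 12.9807 °C.
With doubled cloud: g' = 0.4934, ΔT' = 5.3/(1−0.4934) = 10.4619 °C.
Change = 10.4619 − 12.9807 = -2.52 °C.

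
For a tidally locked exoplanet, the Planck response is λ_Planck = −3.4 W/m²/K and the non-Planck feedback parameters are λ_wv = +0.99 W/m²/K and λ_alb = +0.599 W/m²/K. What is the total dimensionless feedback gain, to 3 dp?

0.467

Convert to gains: g_wv = 0.99/3.4 = 0.2912; g_alb = 0.599/3.4 = 0.1762.
Total gain g = 0.4674.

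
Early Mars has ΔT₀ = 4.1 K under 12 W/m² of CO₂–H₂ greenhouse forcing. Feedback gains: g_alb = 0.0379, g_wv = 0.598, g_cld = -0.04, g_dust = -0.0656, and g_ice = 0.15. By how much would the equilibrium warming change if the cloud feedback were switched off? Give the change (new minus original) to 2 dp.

1.83 K

Original: g = 0.6803, ΔT = 4.1/(1−0.6803) = 12.8245 K.
Without cloud: g' = 0.7203, ΔT' = 4.1/(1−0.7203) = 14.6586 K.
Change = 14.6586 − 12.8245 = 1.83 K.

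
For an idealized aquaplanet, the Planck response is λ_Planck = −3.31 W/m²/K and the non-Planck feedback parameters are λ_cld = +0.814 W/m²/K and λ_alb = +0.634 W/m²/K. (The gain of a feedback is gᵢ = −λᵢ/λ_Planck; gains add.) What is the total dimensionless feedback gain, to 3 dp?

0.437

Convert to gains: g_cld = 0.814/3.31 = 0.2459; g_alb = 0.634/3.31 = 0.1915.
Total gain g = 0.4374.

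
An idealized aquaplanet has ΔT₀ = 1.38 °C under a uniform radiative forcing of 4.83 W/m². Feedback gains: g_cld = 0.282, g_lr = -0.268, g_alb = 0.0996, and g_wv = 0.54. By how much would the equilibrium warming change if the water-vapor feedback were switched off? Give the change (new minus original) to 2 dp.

Original: g = 0.6536, ΔT = 1.38/(1−0.6536) = 3.9838 °C.
Without water-vapor: g' = 0.1136, ΔT' = 1.38/(1−0.1136) = 1.5569 °C.
Change = 1.5569 − 3.9838 = -2.43 °C.

-2.43 °C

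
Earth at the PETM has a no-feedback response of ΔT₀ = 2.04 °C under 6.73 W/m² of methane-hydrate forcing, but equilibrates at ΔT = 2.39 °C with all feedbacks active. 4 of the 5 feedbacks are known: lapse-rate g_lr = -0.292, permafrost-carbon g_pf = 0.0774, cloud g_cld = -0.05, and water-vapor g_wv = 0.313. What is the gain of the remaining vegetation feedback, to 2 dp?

Amplification A = ΔT/ΔT₀ = 2.39/2.04 = 1.172.
Total gain g = 1 − 1/A = 1 − 1/1.172 = 0.1468.
Known gains sum to -0.292 + 0.0774 − 0.05 + 0.313 = 0.0484.
g_veg = 0.1468 − 0.0484 = 0.10.

0.10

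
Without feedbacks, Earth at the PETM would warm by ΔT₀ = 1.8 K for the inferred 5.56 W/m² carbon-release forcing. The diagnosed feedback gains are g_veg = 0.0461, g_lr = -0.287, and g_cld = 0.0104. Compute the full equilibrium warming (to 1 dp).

Total gain g = 0.0461 − 0.287 + 0.0104 = -0.2305.
Amplification A = 1/(1 + 0.2305) = 0.8127.
ΔT = 1.8 × 0.8127 = 1.5 K.

1.5 K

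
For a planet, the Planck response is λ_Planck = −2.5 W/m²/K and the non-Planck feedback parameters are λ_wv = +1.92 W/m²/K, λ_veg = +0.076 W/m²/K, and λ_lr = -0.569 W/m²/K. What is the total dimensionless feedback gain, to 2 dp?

0.57

Convert to gains: g_wv = 1.92/2.5 = 0.768; g_veg = 0.076/2.5 = 0.0304; g_lr = -0.569/2.5 = -0.2276.
Total gain g = 0.5708.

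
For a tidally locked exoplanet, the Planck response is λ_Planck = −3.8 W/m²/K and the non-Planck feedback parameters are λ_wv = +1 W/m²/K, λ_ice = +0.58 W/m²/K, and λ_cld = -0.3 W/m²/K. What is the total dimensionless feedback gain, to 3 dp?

Convert to gains: g_wv = 1/3.8 = 0.2632; g_ice = 0.58/3.8 = 0.1526; g_cld = -0.3/3.8 = -0.07895.
Total gain g = 0.33685.

0.337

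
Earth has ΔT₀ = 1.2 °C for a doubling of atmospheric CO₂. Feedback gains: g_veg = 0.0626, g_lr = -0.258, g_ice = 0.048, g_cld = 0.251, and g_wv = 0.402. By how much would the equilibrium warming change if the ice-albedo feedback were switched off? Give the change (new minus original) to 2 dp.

-0.21 °C

Original: g = 0.5056, ΔT = 1.2/(1−0.5056) = 2.4272 °C.
Without ice-albedo: g' = 0.4576, ΔT' = 1.2/(1−0.4576) = 2.2124 °C.
Change = 2.2124 − 2.4272 = -0.21 °C.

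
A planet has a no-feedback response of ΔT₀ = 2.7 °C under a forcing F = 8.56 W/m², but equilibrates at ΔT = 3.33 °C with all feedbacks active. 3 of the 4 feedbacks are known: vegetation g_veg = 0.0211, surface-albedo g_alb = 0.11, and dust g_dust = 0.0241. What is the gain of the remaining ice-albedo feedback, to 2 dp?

Amplification A = ΔT/ΔT₀ = 3.33/2.7 = 1.233.
Total gain g = 1 − 1/A = 1 − 1/1.233 = 0.189.
Known gains sum to 0.0211 + 0.11 + 0.0241 = 0.1552.
g_ice = 0.189 − 0.1552 = 0.03.

0.03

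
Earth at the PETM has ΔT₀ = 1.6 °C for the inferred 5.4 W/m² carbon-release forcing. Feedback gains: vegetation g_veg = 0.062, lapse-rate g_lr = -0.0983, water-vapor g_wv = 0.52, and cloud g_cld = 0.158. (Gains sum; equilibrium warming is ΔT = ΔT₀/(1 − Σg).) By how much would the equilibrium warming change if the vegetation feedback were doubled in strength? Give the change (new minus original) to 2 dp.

Original: g = 0.6417, ΔT = 1.6/(1−0.6417) = 4.4655 °C.
With doubled vegetation: g' = 0.7037, ΔT' = 1.6/(1−0.7037) = 5.3999 °C.
Change = 5.3999 − 4.4655 = 0.93 °C.

0.93 °C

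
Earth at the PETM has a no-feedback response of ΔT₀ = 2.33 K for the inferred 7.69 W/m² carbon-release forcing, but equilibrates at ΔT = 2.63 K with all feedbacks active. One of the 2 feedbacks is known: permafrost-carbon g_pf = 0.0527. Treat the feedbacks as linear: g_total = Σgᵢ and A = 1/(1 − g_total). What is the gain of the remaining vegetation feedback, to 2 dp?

Amplification A = ΔT/ΔT₀ = 2.63/2.33 = 1.129.
Total gain g = 1 − 1/A = 1 − 1/1.129 = 0.1143.
The known gain is 0.0527.
g_veg = 0.1143 − 0.0527 = 0.06.

0.06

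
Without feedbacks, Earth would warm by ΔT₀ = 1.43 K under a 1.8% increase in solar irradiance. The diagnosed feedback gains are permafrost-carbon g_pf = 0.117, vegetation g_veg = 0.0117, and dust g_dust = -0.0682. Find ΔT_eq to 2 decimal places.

1.52 K

Total gain g = 0.117 + 0.0117 − 0.0682 = 0.0605.
Amplification A = 1/(1 − 0.0605) = 1.064.
ΔT = 1.43 × 1.064 = 1.52 K.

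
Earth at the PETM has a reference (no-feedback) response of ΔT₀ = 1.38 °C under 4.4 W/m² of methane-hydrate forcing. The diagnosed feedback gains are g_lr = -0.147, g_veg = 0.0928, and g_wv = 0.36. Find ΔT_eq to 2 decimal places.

Total gain g = -0.147 + 0.0928 + 0.36 = 0.3058.
Amplification A = 1/(1 − 0.3058) = 1.441.
ΔT = 1.38 × 1.441 = 1.99 °C.

1.99 °C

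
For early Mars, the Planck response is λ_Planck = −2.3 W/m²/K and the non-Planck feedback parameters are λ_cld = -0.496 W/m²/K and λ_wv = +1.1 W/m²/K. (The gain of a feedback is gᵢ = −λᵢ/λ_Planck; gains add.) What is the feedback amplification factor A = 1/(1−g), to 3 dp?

Convert to gains: g_cld = -0.496/2.3 = -0.2157; g_wv = 1.1/2.3 = 0.4783.
Total gain g = 0.2626.
A = 1/(1 − 0.2626) = 1.356.

1.356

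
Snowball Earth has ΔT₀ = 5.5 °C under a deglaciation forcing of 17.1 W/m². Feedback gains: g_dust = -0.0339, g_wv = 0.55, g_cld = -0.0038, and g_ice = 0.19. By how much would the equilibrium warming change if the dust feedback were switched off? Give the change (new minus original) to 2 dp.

2.37 °C

Original: g = 0.7023, ΔT = 5.5/(1−0.7023) = 18.4750 °C.
Without dust: g' = 0.7362, ΔT' = 5.5/(1−0.7362) = 20.8491 °C.
Change = 20.8491 − 18.4750 = 2.37 °C.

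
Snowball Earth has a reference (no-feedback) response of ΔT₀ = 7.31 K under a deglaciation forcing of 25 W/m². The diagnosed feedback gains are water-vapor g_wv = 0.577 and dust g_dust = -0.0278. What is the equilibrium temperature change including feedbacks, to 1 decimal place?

16.2 K

Total gain g = 0.577 − 0.0278 = 0.5492.
Amplification A = 1/(1 − 0.5492) = 2.218.
ΔT = 7.31 × 2.218 = 16.2 K.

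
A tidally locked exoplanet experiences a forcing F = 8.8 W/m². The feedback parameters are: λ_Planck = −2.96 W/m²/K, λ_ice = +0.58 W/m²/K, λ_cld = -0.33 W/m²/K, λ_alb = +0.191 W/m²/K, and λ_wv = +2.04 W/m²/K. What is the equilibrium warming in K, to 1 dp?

18.4 K

Net feedback parameter λ = (−2.96) + (+0.58) + (-0.33) + (+0.191) + (+2.04) = -0.479 W/m²/K.
ΔT = −F/λ = −8.8/(-0.479) = 18.4 K.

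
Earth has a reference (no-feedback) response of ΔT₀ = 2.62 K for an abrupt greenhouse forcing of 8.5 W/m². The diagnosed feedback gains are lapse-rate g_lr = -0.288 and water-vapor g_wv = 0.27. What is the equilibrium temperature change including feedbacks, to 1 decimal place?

2.6 K

Total gain g = -0.288 + 0.27 = -0.018.
Amplification A = 1/(1 + 0.018) = 0.9823.
ΔT = 2.62 × 0.9823 = 2.6 K.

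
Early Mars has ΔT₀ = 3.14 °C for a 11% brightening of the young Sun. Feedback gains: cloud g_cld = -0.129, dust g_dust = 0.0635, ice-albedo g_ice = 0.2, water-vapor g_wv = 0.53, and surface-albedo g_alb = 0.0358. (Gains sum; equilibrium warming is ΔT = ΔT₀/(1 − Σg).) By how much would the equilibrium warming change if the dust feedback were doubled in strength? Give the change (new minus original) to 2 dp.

2.82 °C

Original: g = 0.7003, ΔT = 3.14/(1−0.7003) = 10.4771 °C.
With doubled dust: g' = 0.7638, ΔT' = 3.14/(1−0.7638) = 13.2938 °C.
Change = 13.2938 − 10.4771 = 2.82 °C.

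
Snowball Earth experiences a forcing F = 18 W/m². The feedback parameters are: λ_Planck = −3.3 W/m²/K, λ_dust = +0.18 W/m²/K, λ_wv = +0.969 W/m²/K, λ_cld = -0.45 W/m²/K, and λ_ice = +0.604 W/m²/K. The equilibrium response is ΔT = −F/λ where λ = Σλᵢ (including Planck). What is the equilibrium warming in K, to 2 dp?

Net feedback parameter λ = (−3.3) + (+0.18) + (+0.969) + (-0.45) + (+0.604) = -1.997 W/m²/K.
ΔT = −F/λ = −18/(-1.997) = 9.01 K.

9.01 K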